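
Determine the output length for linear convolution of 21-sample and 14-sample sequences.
Linear/full convolution length: m + n - 1 = 21 + 14 - 1 = 34

34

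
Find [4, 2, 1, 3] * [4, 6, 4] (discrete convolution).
y[0] = 4×4 = 16; y[1] = 4×6 + 2×4 = 32; y[2] = 4×4 + 2×6 + 1×4 = 32; y[3] = 2×4 + 1×6 + 3×4 = 26; y[4] = 1×4 + 3×6 = 22; y[5] = 3×4 = 12

[16, 32, 32, 26, 22, 12]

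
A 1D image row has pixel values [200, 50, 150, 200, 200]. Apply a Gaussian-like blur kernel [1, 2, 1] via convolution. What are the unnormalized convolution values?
Convolve image row [200, 50, 150, 200, 200] with kernel [1, 2, 1]: y[0] = 200×1 = 200; y[1] = 200×2 + 50×1 = 450; y[2] = 200×1 + 50×2 + 150×1 = 450; y[3] = 50×1 + 150×2 + 200×1 = 550; y[4] = 150×1 + 200×2 + 200×1 = 750; y[5] = 200×1 + 200×2 = 600; y[6] = 200×1 = 200 → [200, 450, 450, 550, 750, 600, 200]. Normalization factor = sum(kernel) = 4.

[200, 450, 450, 550, 750, 600, 200]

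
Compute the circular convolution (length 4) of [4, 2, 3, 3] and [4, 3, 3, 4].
Use y[k] = Σ_j u[j]·v[(k-j) mod 4]. y[0] = 4×4 + 2×4 + 3×3 + 3×3 = 42; y[1] = 4×3 + 2×4 + 3×4 + 3×3 = 41; y[2] = 4×3 + 2×3 + 3×4 + 3×4 = 42; y[3] = 4×4 + 2×3 + 3×3 + 3×4 = 43. Result: [42, 41, 42, 43]

[42, 41, 42, 43]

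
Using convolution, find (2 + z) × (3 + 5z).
Ascending coefficients: a = [2, 1], b = [3, 5]. c[0] = 2×3 = 6; c[1] = 2×5 + 1×3 = 13; c[2] = 1×5 = 5. Result coefficients: [6, 13, 5] → 6 + 13z + 5z^2

6 + 13z + 5z^2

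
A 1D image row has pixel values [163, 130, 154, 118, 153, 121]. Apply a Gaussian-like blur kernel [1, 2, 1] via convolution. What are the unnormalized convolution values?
Convolve image row [163, 130, 154, 118, 153, 121] with kernel [1, 2, 1]: y[0] = 163×1 = 163; y[1] = 163×2 + 130×1 = 456; y[2] = 163×1 + 130×2 + 154×1 = 577; y[3] = 130×1 + 154×2 + 118×1 = 556; y[4] = 154×1 + 118×2 + 153×1 = 543; y[5] = 118×1 + 153×2 + 121×1 = 545; y[6] = 153×1 + 121×2 = 395; y[7] = 121×1 = 121 → [163, 456, 577, 556, 543, 545, 395, 121]. Normalization factor = sum(kernel) = 4.

[163, 456, 577, 556, 543, 545, 395, 121]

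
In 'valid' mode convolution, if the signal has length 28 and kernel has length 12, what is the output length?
'Valid' mode counts only positions where the kernel fully overlaps the signal: m - n + 1 = 28 - 12 + 1 = 17

17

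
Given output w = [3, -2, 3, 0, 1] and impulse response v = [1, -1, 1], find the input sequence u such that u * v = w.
Deconvolve w=[3, -2, 3, 0, 1] by v=[1, -1, 1]. Since v[0]=1, solve forward: u[0] = w[0] / 1 = 3; u[1] = (w[1] - 3×-1) / 1 = 1; u[2] = (w[2] - 1×-1 - 3×1) / 1 = 1. So u = [3, 1, 1]. Check by forward convolution: w[0] = 3×1 = 3; w[1] = 3×-1 + 1×1 = -2; w[2] = 3×1 + 1×-1 + 1×1 = 3; w[3] = 1×1 + 1×-1 = 0; w[4] = 1×1 = 1

[3, 1, 1]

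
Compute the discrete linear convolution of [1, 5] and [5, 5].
y[0] = 1×5 = 5; y[1] = 1×5 + 5×5 = 30; y[2] = 5×5 = 25

[5, 30, 25]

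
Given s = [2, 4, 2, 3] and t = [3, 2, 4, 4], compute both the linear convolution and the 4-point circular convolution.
Linear: y_lin[0] = 2×3 = 6; y_lin[1] = 2×2 + 4×3 = 16; y_lin[2] = 2×4 + 4×2 + 2×3 = 22; y_lin[3] = 2×4 + 4×4 + 2×2 + 3×3 = 37; y_lin[4] = 4×4 + 2×4 + 3×2 = 30; y_lin[5] = 2×4 + 3×4 = 20; y_lin[6] = 3×4 = 12 → [6, 16, 22, 37, 30, 20, 12]. Circular (length 4): y[0] = 2×3 + 4×4 + 2×4 + 3×2 = 36; y[1] = 2×2 + 4×3 + 2×4 + 3×4 = 36; y[2] = 2×4 + 4×2 + 2×3 + 3×4 = 34; y[3] = 2×4 + 4×4 + 2×2 + 3×3 = 37 → [36, 36, 34, 37]

Linear: [6, 16, 22, 37, 30, 20, 12], Circular: [36, 36, 34, 37]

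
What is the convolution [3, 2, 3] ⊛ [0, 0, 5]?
y[0] = 3×0 = 0; y[1] = 3×0 + 2×0 = 0; y[2] = 3×5 + 2×0 + 3×0 = 15; y[3] = 2×5 + 3×0 = 10; y[4] = 3×5 = 15

[0, 0, 15, 10, 15]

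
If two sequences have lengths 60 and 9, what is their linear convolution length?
Linear/full convolution length: m + n - 1 = 60 + 9 - 1 = 68

68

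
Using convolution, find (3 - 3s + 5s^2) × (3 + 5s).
Ascending coefficients: a = [3, -3, 5], b = [3, 5]. c[0] = 3×3 = 9; c[1] = 3×5 + -3×3 = 6; c[2] = -3×5 + 5×3 = 0; c[3] = 5×5 = 25. Result coefficients: [9, 6, 0, 25] → 9 + 6s + 25s^3

9 + 6s + 25s^3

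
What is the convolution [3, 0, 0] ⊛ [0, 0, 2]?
y[0] = 3×0 = 0; y[1] = 3×0 + 0×0 = 0; y[2] = 3×2 + 0×0 + 0×0 = 6; y[3] = 0×2 + 0×0 = 0; y[4] = 0×2 = 0

[0, 0, 6, 0, 0]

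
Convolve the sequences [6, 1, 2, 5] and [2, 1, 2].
y[0] = 6×2 = 12; y[1] = 6×1 + 1×2 = 8; y[2] = 6×2 + 1×1 + 2×2 = 17; y[3] = 1×2 + 2×1 + 5×2 = 14; y[4] = 2×2 + 5×1 = 9; y[5] = 5×2 = 10

[12, 8, 17, 14, 9, 10]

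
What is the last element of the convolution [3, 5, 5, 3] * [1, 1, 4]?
Use y[k] = Σ_i a[i]·b[k-i] at k=5. y[5] = 3×4 = 12

12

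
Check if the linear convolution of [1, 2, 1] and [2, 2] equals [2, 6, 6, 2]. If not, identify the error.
Recompute linear convolution of [1, 2, 1] and [2, 2]: y[0] = 1×2 = 2; y[1] = 1×2 + 2×2 = 6; y[2] = 2×2 + 1×2 = 6; y[3] = 1×2 = 2 → [2, 6, 6, 2]. Given [2, 6, 6, 2] matches, so answer: Yes

Yes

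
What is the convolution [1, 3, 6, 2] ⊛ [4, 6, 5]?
y[0] = 1×4 = 4; y[1] = 1×6 + 3×4 = 18; y[2] = 1×5 + 3×6 + 6×4 = 47; y[3] = 3×5 + 6×6 + 2×4 = 59; y[4] = 6×5 + 2×6 = 42; y[5] = 2×5 = 10

[4, 18, 47, 59, 42, 10]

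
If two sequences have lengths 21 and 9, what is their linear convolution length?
Linear/full convolution length: m + n - 1 = 21 + 9 - 1 = 29

29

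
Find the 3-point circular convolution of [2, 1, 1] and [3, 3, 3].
Use y[k] = Σ_j f[j]·g[(k-j) mod 3]. y[0] = 2×3 + 1×3 + 1×3 = 12; y[1] = 2×3 + 1×3 + 1×3 = 12; y[2] = 2×3 + 1×3 + 1×3 = 12. Result: [12, 12, 12]

[12, 12, 12]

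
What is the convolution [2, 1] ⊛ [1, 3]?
y[0] = 2×1 = 2; y[1] = 2×3 + 1×1 = 7; y[2] = 1×3 = 3

[2, 7, 3]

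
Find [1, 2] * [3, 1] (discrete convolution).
y[0] = 1×3 = 3; y[1] = 1×1 + 2×3 = 7; y[2] = 2×1 = 2

[3, 7, 2]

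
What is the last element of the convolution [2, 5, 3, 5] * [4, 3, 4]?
Use y[k] = Σ_i a[i]·b[k-i] at k=5. y[5] = 5×4 = 20

20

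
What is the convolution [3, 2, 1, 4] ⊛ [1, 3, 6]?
y[0] = 3×1 = 3; y[1] = 3×3 + 2×1 = 11; y[2] = 3×6 + 2×3 + 1×1 = 25; y[3] = 2×6 + 1×3 + 4×1 = 19; y[4] = 1×6 + 4×3 = 18; y[5] = 4×6 = 24

[3, 11, 25, 19, 18, 24]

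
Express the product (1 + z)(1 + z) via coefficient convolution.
Ascending coefficients: a = [1, 1], b = [1, 1]. c[0] = 1×1 = 1; c[1] = 1×1 + 1×1 = 2; c[2] = 1×1 = 1. Result coefficients: [1, 2, 1] → 1 + 2z + z^2

1 + 2z + z^2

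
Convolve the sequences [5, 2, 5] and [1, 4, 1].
y[0] = 5×1 = 5; y[1] = 5×4 + 2×1 = 22; y[2] = 5×1 + 2×4 + 5×1 = 18; y[3] = 2×1 + 5×4 = 22; y[4] = 5×1 = 5

[5, 22, 18, 22, 5]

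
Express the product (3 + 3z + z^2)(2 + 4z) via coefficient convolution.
Ascending coefficients: a = [3, 3, 1], b = [2, 4]. c[0] = 3×2 = 6; c[1] = 3×4 + 3×2 = 18; c[2] = 3×4 + 1×2 = 14; c[3] = 1×4 = 4. Result coefficients: [6, 18, 14, 4] → 6 + 18z + 14z^2 + 4z^3

6 + 18z + 14z^2 + 4z^3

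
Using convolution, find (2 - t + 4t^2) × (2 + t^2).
Ascending coefficients: a = [2, -1, 4], b = [2, 0, 1]. c[0] = 2×2 = 4; c[1] = 2×0 + -1×2 = -2; c[2] = 2×1 + -1×0 + 4×2 = 10; c[3] = -1×1 + 4×0 = -1; c[4] = 4×1 = 4. Result coefficients: [4, -2, 10, -1, 4] → 4 - 2t + 10t^2 - t^3 + 4t^4

4 - 2t + 10t^2 - t^3 + 4t^4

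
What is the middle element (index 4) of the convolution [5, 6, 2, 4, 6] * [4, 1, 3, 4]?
Use y[k] = Σ_i a[i]·b[k-i] at k=4. y[4] = 6×4 + 2×3 + 4×1 + 6×4 = 58

58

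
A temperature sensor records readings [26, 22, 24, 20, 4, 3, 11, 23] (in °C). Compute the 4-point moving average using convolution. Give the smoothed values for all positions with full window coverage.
4-point moving average kernel = [1, 1, 1, 1]. Apply in 'valid' mode (full window coverage): avg[0] = (26 + 22 + 24 + 20) / 4 = 23.0; avg[1] = (22 + 24 + 20 + 4) / 4 = 17.5; avg[2] = (24 + 20 + 4 + 3) / 4 = 12.75; avg[3] = (20 + 4 + 3 + 11) / 4 = 9.5; avg[4] = (4 + 3 + 11 + 23) / 4 = 10.25. Smoothed values: [23.0, 17.5, 12.75, 9.5, 10.25]

[23.0, 17.5, 12.75, 9.5, 10.25]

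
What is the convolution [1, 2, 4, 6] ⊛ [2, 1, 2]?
y[0] = 1×2 = 2; y[1] = 1×1 + 2×2 = 5; y[2] = 1×2 + 2×1 + 4×2 = 12; y[3] = 2×2 + 4×1 + 6×2 = 20; y[4] = 4×2 + 6×1 = 14; y[5] = 6×2 = 12

[2, 5, 12, 20, 14, 12]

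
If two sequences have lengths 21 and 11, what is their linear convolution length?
Linear/full convolution length: m + n - 1 = 21 + 11 - 1 = 31

31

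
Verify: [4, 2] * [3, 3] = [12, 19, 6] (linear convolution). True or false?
Recompute linear convolution of [4, 2] and [3, 3]: y[0] = 4×3 = 12; y[1] = 4×3 + 2×3 = 18; y[2] = 2×3 = 6 → [12, 18, 6]. Compare to given [12, 19, 6]: they differ at index 1: given 19, correct 18, so answer: No

No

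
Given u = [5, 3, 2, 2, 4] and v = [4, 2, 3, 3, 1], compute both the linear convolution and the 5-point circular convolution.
Linear: y_lin[0] = 5×4 = 20; y_lin[1] = 5×2 + 3×4 = 22; y_lin[2] = 5×3 + 3×2 + 2×4 = 29; y_lin[3] = 5×3 + 3×3 + 2×2 + 2×4 = 36; y_lin[4] = 5×1 + 3×3 + 2×3 + 2×2 + 4×4 = 40; y_lin[5] = 3×1 + 2×3 + 2×3 + 4×2 = 23; y_lin[6] = 2×1 + 2×3 + 4×3 = 20; y_lin[7] = 2×1 + 4×3 = 14; y_lin[8] = 4×1 = 4 → [20, 22, 29, 36, 40, 23, 20, 14, 4]. Circular (length 5): y[0] = 5×4 + 3×1 + 2×3 + 2×3 + 4×2 = 43; y[1] = 5×2 + 3×4 + 2×1 + 2×3 + 4×3 = 42; y[2] = 5×3 + 3×2 + 2×4 + 2×1 + 4×3 = 43; y[3] = 5×3 + 3×3 + 2×2 + 2×4 + 4×1 = 40; y[4] = 5×1 + 3×3 + 2×3 + 2×2 + 4×4 = 40 → [43, 42, 43, 40, 40]

Linear: [20, 22, 29, 36, 40, 23, 20, 14, 4], Circular: [43, 42, 43, 40, 40]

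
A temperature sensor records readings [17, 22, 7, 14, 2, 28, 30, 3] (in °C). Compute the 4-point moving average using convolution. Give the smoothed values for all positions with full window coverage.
4-point moving average kernel = [1, 1, 1, 1]. Apply in 'valid' mode (full window coverage): avg[0] = (17 + 22 + 7 + 14) / 4 = 15.0; avg[1] = (22 + 7 + 14 + 2) / 4 = 11.25; avg[2] = (7 + 14 + 2 + 28) / 4 = 12.75; avg[3] = (14 + 2 + 28 + 30) / 4 = 18.5; avg[4] = (2 + 28 + 30 + 3) / 4 = 15.75. Smoothed values: [15.0, 11.25, 12.75, 18.5, 15.75]

[15.0, 11.25, 12.75, 18.5, 15.75]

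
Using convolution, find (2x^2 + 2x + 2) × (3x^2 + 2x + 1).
Ascending coefficients: a = [2, 2, 2], b = [1, 2, 3]. c[0] = 2×1 = 2; c[1] = 2×2 + 2×1 = 6; c[2] = 2×3 + 2×2 + 2×1 = 12; c[3] = 2×3 + 2×2 = 10; c[4] = 2×3 = 6. Result coefficients: [2, 6, 12, 10, 6] → 6x^4 + 10x^3 + 12x^2 + 6x + 2

6x^4 + 10x^3 + 12x^2 + 6x + 2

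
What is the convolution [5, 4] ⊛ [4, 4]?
y[0] = 5×4 = 20; y[1] = 5×4 + 4×4 = 36; y[2] = 4×4 = 16

[20, 36, 16]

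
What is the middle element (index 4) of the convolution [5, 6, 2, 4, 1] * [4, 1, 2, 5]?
Use y[k] = Σ_i a[i]·b[k-i] at k=4. y[4] = 6×5 + 2×2 + 4×1 + 1×4 = 42

42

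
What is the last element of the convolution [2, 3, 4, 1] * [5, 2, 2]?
Use y[k] = Σ_i a[i]·b[k-i] at k=5. y[5] = 1×2 = 2

2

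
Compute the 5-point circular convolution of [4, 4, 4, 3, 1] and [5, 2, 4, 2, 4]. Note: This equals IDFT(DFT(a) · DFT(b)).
Either evaluate y[k] = Σ_j a[j]·b[(k-j) mod 5] directly, or use IDFT(DFT(a) · DFT(b)). y[0] = 4×5 + 4×4 + 4×2 + 3×4 + 1×2 = 58; y[1] = 4×2 + 4×5 + 4×4 + 3×2 + 1×4 = 54; y[2] = 4×4 + 4×2 + 4×5 + 3×4 + 1×2 = 58; y[3] = 4×2 + 4×4 + 4×2 + 3×5 + 1×4 = 51; y[4] = 4×4 + 4×2 + 4×4 + 3×2 + 1×5 = 51. Result: [58, 54, 58, 51, 51]

[58, 54, 58, 51, 51]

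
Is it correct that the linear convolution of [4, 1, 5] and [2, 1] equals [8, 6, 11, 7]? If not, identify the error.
Recompute linear convolution of [4, 1, 5] and [2, 1]: y[0] = 4×2 = 8; y[1] = 4×1 + 1×2 = 6; y[2] = 1×1 + 5×2 = 11; y[3] = 5×1 = 5 → [8, 6, 11, 5]. Compare to given [8, 6, 11, 7]: they differ at index 3: given 7, correct 5, so answer: No

No. Error at index 3: given 7, correct 5.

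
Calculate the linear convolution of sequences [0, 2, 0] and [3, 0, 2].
y[0] = 0×3 = 0; y[1] = 0×0 + 2×3 = 6; y[2] = 0×2 + 2×0 + 0×3 = 0; y[3] = 2×2 + 0×0 = 4; y[4] = 0×2 = 0

[0, 6, 0, 4, 0]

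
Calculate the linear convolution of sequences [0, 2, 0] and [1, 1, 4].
y[0] = 0×1 = 0; y[1] = 0×1 + 2×1 = 2; y[2] = 0×4 + 2×1 + 0×1 = 2; y[3] = 2×4 + 0×1 = 8; y[4] = 0×4 = 0

[0, 2, 2, 8, 0]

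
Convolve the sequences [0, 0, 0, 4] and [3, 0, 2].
y[0] = 0×3 = 0; y[1] = 0×0 + 0×3 = 0; y[2] = 0×2 + 0×0 + 0×3 = 0; y[3] = 0×2 + 0×0 + 4×3 = 12; y[4] = 0×2 + 4×0 = 0; y[5] = 4×2 = 8

[0, 0, 0, 12, 0, 8]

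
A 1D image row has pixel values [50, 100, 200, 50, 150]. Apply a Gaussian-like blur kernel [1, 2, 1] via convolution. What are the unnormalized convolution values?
Convolve image row [50, 100, 200, 50, 150] with kernel [1, 2, 1]: y[0] = 50×1 = 50; y[1] = 50×2 + 100×1 = 200; y[2] = 50×1 + 100×2 + 200×1 = 450; y[3] = 100×1 + 200×2 + 50×1 = 550; y[4] = 200×1 + 50×2 + 150×1 = 450; y[5] = 50×1 + 150×2 = 350; y[6] = 150×1 = 150 → [50, 200, 450, 550, 450, 350, 150]. Normalization factor = sum(kernel) = 4.

[50, 200, 450, 550, 450, 350, 150]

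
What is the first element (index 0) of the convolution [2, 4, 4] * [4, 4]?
Use y[k] = Σ_i a[i]·b[k-i] at k=0. y[0] = 2×4 = 8

8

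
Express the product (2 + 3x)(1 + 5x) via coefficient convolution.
Ascending coefficients: a = [2, 3], b = [1, 5]. c[0] = 2×1 = 2; c[1] = 2×5 + 3×1 = 13; c[2] = 3×5 = 15. Result coefficients: [2, 13, 15] → 2 + 13x + 15x^2

2 + 13x + 15x^2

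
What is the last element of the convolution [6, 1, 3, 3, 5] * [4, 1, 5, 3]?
Use y[k] = Σ_i a[i]·b[k-i] at k=7. y[7] = 5×3 = 15

15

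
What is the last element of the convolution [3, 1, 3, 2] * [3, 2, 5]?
Use y[k] = Σ_i a[i]·b[k-i] at k=5. y[5] = 2×5 = 10

10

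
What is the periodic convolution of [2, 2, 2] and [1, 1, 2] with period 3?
Use y[k] = Σ_j u[j]·v[(k-j) mod 3]. y[0] = 2×1 + 2×2 + 2×1 = 8; y[1] = 2×1 + 2×1 + 2×2 = 8; y[2] = 2×2 + 2×1 + 2×1 = 8. Result: [8, 8, 8]

[8, 8, 8]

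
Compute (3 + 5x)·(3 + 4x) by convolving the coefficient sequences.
Ascending coefficients: a = [3, 5], b = [3, 4]. c[0] = 3×3 = 9; c[1] = 3×4 + 5×3 = 27; c[2] = 5×4 = 20. Result coefficients: [9, 27, 20] → 9 + 27x + 20x^2

9 + 27x + 20x^2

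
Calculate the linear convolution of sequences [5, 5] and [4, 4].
y[0] = 5×4 = 20; y[1] = 5×4 + 5×4 = 40; y[2] = 5×4 = 20

[20, 40, 20]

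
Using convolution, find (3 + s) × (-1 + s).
Ascending coefficients: a = [3, 1], b = [-1, 1]. c[0] = 3×-1 = -3; c[1] = 3×1 + 1×-1 = 2; c[2] = 1×1 = 1. Result coefficients: [-3, 2, 1] → -3 + 2s + s^2

-3 + 2s + s^2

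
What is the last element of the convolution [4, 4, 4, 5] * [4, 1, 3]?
Use y[k] = Σ_i a[i]·b[k-i] at k=5. y[5] = 5×3 = 15

15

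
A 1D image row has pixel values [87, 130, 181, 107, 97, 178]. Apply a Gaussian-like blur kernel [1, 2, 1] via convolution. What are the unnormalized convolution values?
Convolve image row [87, 130, 181, 107, 97, 178] with kernel [1, 2, 1]: y[0] = 87×1 = 87; y[1] = 87×2 + 130×1 = 304; y[2] = 87×1 + 130×2 + 181×1 = 528; y[3] = 130×1 + 181×2 + 107×1 = 599; y[4] = 181×1 + 107×2 + 97×1 = 492; y[5] = 107×1 + 97×2 + 178×1 = 479; y[6] = 97×1 + 178×2 = 453; y[7] = 178×1 = 178 → [87, 304, 528, 599, 492, 479, 453, 178]. Normalization factor = sum(kernel) = 4.

[87, 304, 528, 599, 492, 479, 453, 178]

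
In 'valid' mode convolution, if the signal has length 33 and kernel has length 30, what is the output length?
'Valid' mode counts only positions where the kernel fully overlaps the signal: m - n + 1 = 33 - 30 + 1 = 4

4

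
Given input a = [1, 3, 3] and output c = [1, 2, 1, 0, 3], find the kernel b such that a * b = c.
Output length 5 = len(a) + len(b) - 1 ⇒ len(b) = 3. Solve b forward using b[k] = (c[k] - Σ_{i≥1} a[i]·b[k-i]) / a[0]: b[0] = c[0] / a[0] = 1 / 1 = 1; b[1] = (c[1] - 3×1) / a[0] = (2 - 3×1) / 1 = -1; b[2] = (c[2] - 3×-1 - 3×1) / a[0] = (1 - 3×-1 - 3×1) / 1 = 1. So b = [1, -1, 1]. Forward-check [1, 3, 3] * [1, -1, 1]: c[0] = 1×1 = 1; c[1] = 1×-1 + 3×1 = 2; c[2] = 1×1 + 3×-1 + 3×1 = 1; c[3] = 3×1 + 3×-1 = 0; c[4] = 3×1 = 3 → [1, 2, 1, 0, 3] ✓

[1, -1, 1]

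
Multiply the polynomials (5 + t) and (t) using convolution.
Ascending coefficients: a = [5, 1], b = [0, 1]. c[0] = 5×0 = 0; c[1] = 5×1 + 1×0 = 5; c[2] = 1×1 = 1. Result coefficients: [0, 5, 1] → 5t + t^2

5t + t^2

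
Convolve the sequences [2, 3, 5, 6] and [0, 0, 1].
y[0] = 2×0 = 0; y[1] = 2×0 + 3×0 = 0; y[2] = 2×1 + 3×0 + 5×0 = 2; y[3] = 3×1 + 5×0 + 6×0 = 3; y[4] = 5×1 + 6×0 = 5; y[5] = 6×1 = 6

[0, 0, 2, 3, 5, 6]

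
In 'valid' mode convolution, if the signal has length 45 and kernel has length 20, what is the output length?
'Valid' mode counts only positions where the kernel fully overlaps the signal: m - n + 1 = 45 - 20 + 1 = 26

26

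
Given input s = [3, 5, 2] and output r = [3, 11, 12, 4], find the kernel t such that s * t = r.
Output length 4 = len(s) + len(t) - 1 ⇒ len(t) = 2. Solve t forward using t[k] = (r[k] - Σ_{i≥1} s[i]·t[k-i]) / s[0]: t[0] = r[0] / s[0] = 3 / 3 = 1; t[1] = (r[1] - 5×1) / s[0] = (11 - 5×1) / 3 = 2. So t = [1, 2]. Forward-check [3, 5, 2] * [1, 2]: r[0] = 3×1 = 3; r[1] = 3×2 + 5×1 = 11; r[2] = 5×2 + 2×1 = 12; r[3] = 2×2 = 4 → [3, 11, 12, 4] ✓

[1, 2]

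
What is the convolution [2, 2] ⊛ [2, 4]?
y[0] = 2×2 = 4; y[1] = 2×4 + 2×2 = 12; y[2] = 2×4 = 8

[4, 12, 8]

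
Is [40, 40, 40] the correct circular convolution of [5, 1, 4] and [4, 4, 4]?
Recompute circular convolution of [5, 1, 4] and [4, 4, 4]: y[0] = 5×4 + 1×4 + 4×4 = 40; y[1] = 5×4 + 1×4 + 4×4 = 40; y[2] = 5×4 + 1×4 + 4×4 = 40 → [40, 40, 40]. Given [40, 40, 40] matches, so answer: Yes

Yes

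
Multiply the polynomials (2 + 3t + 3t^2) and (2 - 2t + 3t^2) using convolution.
Ascending coefficients: a = [2, 3, 3], b = [2, -2, 3]. c[0] = 2×2 = 4; c[1] = 2×-2 + 3×2 = 2; c[2] = 2×3 + 3×-2 + 3×2 = 6; c[3] = 3×3 + 3×-2 = 3; c[4] = 3×3 = 9. Result coefficients: [4, 2, 6, 3, 9] → 4 + 2t + 6t^2 + 3t^3 + 9t^4

4 + 2t + 6t^2 + 3t^3 + 9t^4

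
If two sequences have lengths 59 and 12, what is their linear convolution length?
Linear/full convolution length: m + n - 1 = 59 + 12 - 1 = 70

70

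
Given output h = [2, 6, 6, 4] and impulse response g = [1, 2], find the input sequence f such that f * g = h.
Deconvolve h=[2, 6, 6, 4] by g=[1, 2]. Since g[0]=1, solve forward: f[0] = h[0] / 1 = 2; f[1] = (h[1] - 2×2) / 1 = 2; f[2] = (h[2] - 2×2) / 1 = 2. So f = [2, 2, 2]. Check by forward convolution: h[0] = 2×1 = 2; h[1] = 2×2 + 2×1 = 6; h[2] = 2×2 + 2×1 = 6; h[3] = 2×2 = 4

[2, 2, 2]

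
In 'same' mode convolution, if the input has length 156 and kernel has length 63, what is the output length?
'Same' mode returns an output with the same length as the input: 156

156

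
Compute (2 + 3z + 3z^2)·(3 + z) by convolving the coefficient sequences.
Ascending coefficients: a = [2, 3, 3], b = [3, 1]. c[0] = 2×3 = 6; c[1] = 2×1 + 3×3 = 11; c[2] = 3×1 + 3×3 = 12; c[3] = 3×1 = 3. Result coefficients: [6, 11, 12, 3] → 6 + 11z + 12z^2 + 3z^3

6 + 11z + 12z^2 + 3z^3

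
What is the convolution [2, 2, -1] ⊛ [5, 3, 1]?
y[0] = 2×5 = 10; y[1] = 2×3 + 2×5 = 16; y[2] = 2×1 + 2×3 + -1×5 = 3; y[3] = 2×1 + -1×3 = -1; y[4] = -1×1 = -1

[10, 16, 3, -1, -1]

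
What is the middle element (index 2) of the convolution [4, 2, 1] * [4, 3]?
Use y[k] = Σ_i a[i]·b[k-i] at k=2. y[2] = 2×3 + 1×4 = 10

10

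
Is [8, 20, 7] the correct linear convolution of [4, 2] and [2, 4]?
Recompute linear convolution of [4, 2] and [2, 4]: y[0] = 4×2 = 8; y[1] = 4×4 + 2×2 = 20; y[2] = 2×4 = 8 → [8, 20, 8]. Compare to given [8, 20, 7]: they differ at index 2: given 7, correct 8, so answer: No

No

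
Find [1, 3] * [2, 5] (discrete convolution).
y[0] = 1×2 = 2; y[1] = 1×5 + 3×2 = 11; y[2] = 3×5 = 15

[2, 11, 15]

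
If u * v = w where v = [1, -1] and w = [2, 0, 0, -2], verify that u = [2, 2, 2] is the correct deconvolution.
Forward-compute [2, 2, 2] * [1, -1]: w[0] = 2×1 = 2; w[1] = 2×-1 + 2×1 = 0; w[2] = 2×-1 + 2×1 = 0; w[3] = 2×-1 = -2 → [2, 0, 0, -2]. Matches given w = [2, 0, 0, -2], so verified.

Verified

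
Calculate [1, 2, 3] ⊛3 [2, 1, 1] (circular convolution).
Use y[k] = Σ_j s[j]·t[(k-j) mod 3]. y[0] = 1×2 + 2×1 + 3×1 = 7; y[1] = 1×1 + 2×2 + 3×1 = 8; y[2] = 1×1 + 2×1 + 3×2 = 9. Result: [7, 8, 9]

[7, 8, 9]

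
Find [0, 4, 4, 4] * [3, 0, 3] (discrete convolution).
y[0] = 0×3 = 0; y[1] = 0×0 + 4×3 = 12; y[2] = 0×3 + 4×0 + 4×3 = 12; y[3] = 4×3 + 4×0 + 4×3 = 24; y[4] = 4×3 + 4×0 = 12; y[5] = 4×3 = 12

[0, 12, 12, 24, 12, 12]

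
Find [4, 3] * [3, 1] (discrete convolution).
y[0] = 4×3 = 12; y[1] = 4×1 + 3×3 = 13; y[2] = 3×1 = 3

[12, 13, 3]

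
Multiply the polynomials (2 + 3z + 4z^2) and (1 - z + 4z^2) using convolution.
Ascending coefficients: a = [2, 3, 4], b = [1, -1, 4]. c[0] = 2×1 = 2; c[1] = 2×-1 + 3×1 = 1; c[2] = 2×4 + 3×-1 + 4×1 = 9; c[3] = 3×4 + 4×-1 = 8; c[4] = 4×4 = 16. Result coefficients: [2, 1, 9, 8, 16] → 2 + z + 9z^2 + 8z^3 + 16z^4

2 + z + 9z^2 + 8z^3 + 16z^4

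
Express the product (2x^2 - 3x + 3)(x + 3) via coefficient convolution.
Ascending coefficients: a = [3, -3, 2], b = [3, 1]. c[0] = 3×3 = 9; c[1] = 3×1 + -3×3 = -6; c[2] = -3×1 + 2×3 = 3; c[3] = 2×1 = 2. Result coefficients: [9, -6, 3, 2] → 2x^3 + 3x^2 - 6x + 9

2x^3 + 3x^2 - 6x + 9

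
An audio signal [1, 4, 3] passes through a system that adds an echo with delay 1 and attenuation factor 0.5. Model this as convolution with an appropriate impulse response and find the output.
Direct-path + delayed-attenuated-path model → impulse response h = [1, 0.5] (1 at lag 0, 0.5 at lag 1). Output y[n] = x[n] + 0.5·x[n - 1] (with x[n] = 0 outside 0..2): y[0] = 1 + 0.5×0 = 1; y[1] = 4 + 0.5×1 = 4.5; y[2] = 3 + 0.5×4 = 5.0; y[3] = 0 + 0.5×3 = 1.5. So y = [1, 4.5, 5.0, 1.5]

[1, 4.5, 5.0, 1.5]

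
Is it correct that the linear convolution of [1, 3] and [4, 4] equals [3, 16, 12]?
Recompute linear convolution of [1, 3] and [4, 4]: y[0] = 1×4 = 4; y[1] = 1×4 + 3×4 = 16; y[2] = 3×4 = 12 → [4, 16, 12]. Compare to given [3, 16, 12]: they differ at index 0: given 3, correct 4, so answer: No

No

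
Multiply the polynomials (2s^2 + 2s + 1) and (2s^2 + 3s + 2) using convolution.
Ascending coefficients: a = [1, 2, 2], b = [2, 3, 2]. c[0] = 1×2 = 2; c[1] = 1×3 + 2×2 = 7; c[2] = 1×2 + 2×3 + 2×2 = 12; c[3] = 2×2 + 2×3 = 10; c[4] = 2×2 = 4. Result coefficients: [2, 7, 12, 10, 4] → 4s^4 + 10s^3 + 12s^2 + 7s + 2

4s^4 + 10s^3 + 12s^2 + 7s + 2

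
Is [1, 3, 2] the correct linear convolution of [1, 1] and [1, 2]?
Recompute linear convolution of [1, 1] and [1, 2]: y[0] = 1×1 = 1; y[1] = 1×2 + 1×1 = 3; y[2] = 1×2 = 2 → [1, 3, 2]. Given [1, 3, 2] matches, so answer: Yes

Yes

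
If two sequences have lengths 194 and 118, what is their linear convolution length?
Linear/full convolution length: m + n - 1 = 194 + 118 - 1 = 311

311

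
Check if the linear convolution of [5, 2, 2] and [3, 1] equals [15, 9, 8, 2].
Recompute linear convolution of [5, 2, 2] and [3, 1]: y[0] = 5×3 = 15; y[1] = 5×1 + 2×3 = 11; y[2] = 2×1 + 2×3 = 8; y[3] = 2×1 = 2 → [15, 11, 8, 2]. Compare to given [15, 9, 8, 2]: they differ at index 1: given 9, correct 11, so answer: No

No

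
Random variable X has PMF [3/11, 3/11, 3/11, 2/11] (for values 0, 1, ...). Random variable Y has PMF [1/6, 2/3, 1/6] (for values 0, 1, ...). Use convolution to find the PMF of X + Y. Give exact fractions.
P(X+Y=k) = Σ_i P(X=i)·P(Y=k-i) — a convolution of [3/11, 3/11, 3/11, 2/11] and [1/6, 2/3, 1/6]. P(X+Y=0) = (3/11)×(1/6) = 1/22; P(X+Y=1) = (3/11)×(2/3) + (3/11)×(1/6) = 2/11 + 1/22 = 5/22; P(X+Y=2) = (3/11)×(1/6) + (3/11)×(2/3) + (3/11)×(1/6) = 1/22 + 2/11 + 1/22 = 3/11; P(X+Y=3) = (3/11)×(1/6) + (3/11)×(2/3) + (2/11)×(1/6) = 1/22 + 2/11 + 1/33 = 17/66; P(X+Y=4) = (3/11)×(1/6) + (2/11)×(2/3) = 1/22 + 4/33 = 1/6; P(X+Y=5) = (2/11)×(1/6) = 1/33. PMF: [1/22, 5/22, 3/11, 17/66, 1/6, 1/33] (sums to 1 ✓)

[1/22, 5/22, 3/11, 17/66, 1/6, 1/33]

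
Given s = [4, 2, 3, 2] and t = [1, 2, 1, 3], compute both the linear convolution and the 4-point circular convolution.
Linear: y_lin[0] = 4×1 = 4; y_lin[1] = 4×2 + 2×1 = 10; y_lin[2] = 4×1 + 2×2 + 3×1 = 11; y_lin[3] = 4×3 + 2×1 + 3×2 + 2×1 = 22; y_lin[4] = 2×3 + 3×1 + 2×2 = 13; y_lin[5] = 3×3 + 2×1 = 11; y_lin[6] = 2×3 = 6 → [4, 10, 11, 22, 13, 11, 6]. Circular (length 4): y[0] = 4×1 + 2×3 + 3×1 + 2×2 = 17; y[1] = 4×2 + 2×1 + 3×3 + 2×1 = 21; y[2] = 4×1 + 2×2 + 3×1 + 2×3 = 17; y[3] = 4×3 + 2×1 + 3×2 + 2×1 = 22 → [17, 21, 17, 22]

Linear: [4, 10, 11, 22, 13, 11, 6], Circular: [17, 21, 17, 22]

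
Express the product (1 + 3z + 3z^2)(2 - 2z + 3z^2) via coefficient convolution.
Ascending coefficients: a = [1, 3, 3], b = [2, -2, 3]. c[0] = 1×2 = 2; c[1] = 1×-2 + 3×2 = 4; c[2] = 1×3 + 3×-2 + 3×2 = 3; c[3] = 3×3 + 3×-2 = 3; c[4] = 3×3 = 9. Result coefficients: [2, 4, 3, 3, 9] → 2 + 4z + 3z^2 + 3z^3 + 9z^4

2 + 4z + 3z^2 + 3z^3 + 9z^4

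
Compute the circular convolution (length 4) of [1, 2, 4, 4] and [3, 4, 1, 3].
Use y[k] = Σ_j s[j]·t[(k-j) mod 4]. y[0] = 1×3 + 2×3 + 4×1 + 4×4 = 29; y[1] = 1×4 + 2×3 + 4×3 + 4×1 = 26; y[2] = 1×1 + 2×4 + 4×3 + 4×3 = 33; y[3] = 1×3 + 2×1 + 4×4 + 4×3 = 33. Result: [29, 26, 33, 33]

[29, 26, 33, 33]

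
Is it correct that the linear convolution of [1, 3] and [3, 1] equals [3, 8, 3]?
Recompute linear convolution of [1, 3] and [3, 1]: y[0] = 1×3 = 3; y[1] = 1×1 + 3×3 = 10; y[2] = 3×1 = 3 → [3, 10, 3]. Compare to given [3, 8, 3]: they differ at index 1: given 8, correct 10, so answer: No

No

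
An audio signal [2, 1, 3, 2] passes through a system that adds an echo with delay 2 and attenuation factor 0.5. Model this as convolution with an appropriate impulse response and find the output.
Direct-path + delayed-attenuated-path model → impulse response h = [1, 0, 0.5] (1 at lag 0, 0.5 at lag 2). Output y[n] = x[n] + 0.5·x[n - 2] (with x[n] = 0 outside 0..3): y[0] = 2 + 0.5×0 = 2; y[1] = 1 + 0.5×0 = 1; y[2] = 3 + 0.5×2 = 4.0; y[3] = 2 + 0.5×1 = 2.5; y[4] = 0 + 0.5×3 = 1.5; y[5] = 0 + 0.5×2 = 1.0. So y = [2, 1, 4.0, 2.5, 1.5, 1.0]

[2, 1, 4.0, 2.5, 1.5, 1.0]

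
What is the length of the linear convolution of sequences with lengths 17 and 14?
Linear/full convolution length: m + n - 1 = 17 + 14 - 1 = 30

30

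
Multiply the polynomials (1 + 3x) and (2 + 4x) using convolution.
Ascending coefficients: a = [1, 3], b = [2, 4]. c[0] = 1×2 = 2; c[1] = 1×4 + 3×2 = 10; c[2] = 3×4 = 12. Result coefficients: [2, 10, 12] → 2 + 10x + 12x^2

2 + 10x + 12x^2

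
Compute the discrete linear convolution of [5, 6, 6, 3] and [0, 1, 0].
y[0] = 5×0 = 0; y[1] = 5×1 + 6×0 = 5; y[2] = 5×0 + 6×1 + 6×0 = 6; y[3] = 6×0 + 6×1 + 3×0 = 6; y[4] = 6×0 + 3×1 = 3; y[5] = 3×0 = 0

[0, 5, 6, 6, 3, 0]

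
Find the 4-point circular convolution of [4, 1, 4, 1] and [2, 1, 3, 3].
Use y[k] = Σ_j a[j]·b[(k-j) mod 4]. y[0] = 4×2 + 1×3 + 4×3 + 1×1 = 24; y[1] = 4×1 + 1×2 + 4×3 + 1×3 = 21; y[2] = 4×3 + 1×1 + 4×2 + 1×3 = 24; y[3] = 4×3 + 1×3 + 4×1 + 1×2 = 21. Result: [24, 21, 24, 21]

[24, 21, 24, 21]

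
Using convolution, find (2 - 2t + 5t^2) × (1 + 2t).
Ascending coefficients: a = [2, -2, 5], b = [1, 2]. c[0] = 2×1 = 2; c[1] = 2×2 + -2×1 = 2; c[2] = -2×2 + 5×1 = 1; c[3] = 5×2 = 10. Result coefficients: [2, 2, 1, 10] → 2 + 2t + t^2 + 10t^3

2 + 2t + t^2 + 10t^3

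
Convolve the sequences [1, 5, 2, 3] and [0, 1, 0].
y[0] = 1×0 = 0; y[1] = 1×1 + 5×0 = 1; y[2] = 1×0 + 5×1 + 2×0 = 5; y[3] = 5×0 + 2×1 + 3×0 = 2; y[4] = 2×0 + 3×1 = 3; y[5] = 3×0 = 0

[0, 1, 5, 2, 3, 0]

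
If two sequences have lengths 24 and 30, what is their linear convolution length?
Linear/full convolution length: m + n - 1 = 24 + 30 - 1 = 53

53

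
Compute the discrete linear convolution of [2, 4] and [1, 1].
y[0] = 2×1 = 2; y[1] = 2×1 + 4×1 = 6; y[2] = 4×1 = 4

[2, 6, 4]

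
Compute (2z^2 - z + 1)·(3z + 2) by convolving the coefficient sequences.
Ascending coefficients: a = [1, -1, 2], b = [2, 3]. c[0] = 1×2 = 2; c[1] = 1×3 + -1×2 = 1; c[2] = -1×3 + 2×2 = 1; c[3] = 2×3 = 6. Result coefficients: [2, 1, 1, 6] → 6z^3 + z^2 + z + 2

6z^3 + z^2 + z + 2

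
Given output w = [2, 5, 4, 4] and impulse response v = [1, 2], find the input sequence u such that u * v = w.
Deconvolve w=[2, 5, 4, 4] by v=[1, 2]. Since v[0]=1, solve forward: u[0] = w[0] / 1 = 2; u[1] = (w[1] - 2×2) / 1 = 1; u[2] = (w[2] - 1×2) / 1 = 2. So u = [2, 1, 2]. Check by forward convolution: w[0] = 2×1 = 2; w[1] = 2×2 + 1×1 = 5; w[2] = 1×2 + 2×1 = 4; w[3] = 2×2 = 4

[2, 1, 2]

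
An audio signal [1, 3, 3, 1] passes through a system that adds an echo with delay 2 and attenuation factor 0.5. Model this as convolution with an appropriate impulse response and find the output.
Direct-path + delayed-attenuated-path model → impulse response h = [1, 0, 0.5] (1 at lag 0, 0.5 at lag 2). Output y[n] = x[n] + 0.5·x[n - 2] (with x[n] = 0 outside 0..3): y[0] = 1 + 0.5×0 = 1; y[1] = 3 + 0.5×0 = 3; y[2] = 3 + 0.5×1 = 3.5; y[3] = 1 + 0.5×3 = 2.5; y[4] = 0 + 0.5×3 = 1.5; y[5] = 0 + 0.5×1 = 0.5. So y = [1, 3, 3.5, 2.5, 1.5, 0.5]

[1, 3, 3.5, 2.5, 1.5, 0.5]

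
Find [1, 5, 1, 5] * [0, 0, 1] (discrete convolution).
y[0] = 1×0 = 0; y[1] = 1×0 + 5×0 = 0; y[2] = 1×1 + 5×0 + 1×0 = 1; y[3] = 5×1 + 1×0 + 5×0 = 5; y[4] = 1×1 + 5×0 = 1; y[5] = 5×1 = 5

[0, 0, 1, 5, 1, 5]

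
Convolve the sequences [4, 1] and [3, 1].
y[0] = 4×3 = 12; y[1] = 4×1 + 1×3 = 7; y[2] = 1×1 = 1

[12, 7, 1]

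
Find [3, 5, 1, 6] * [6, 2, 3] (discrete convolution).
y[0] = 3×6 = 18; y[1] = 3×2 + 5×6 = 36; y[2] = 3×3 + 5×2 + 1×6 = 25; y[3] = 5×3 + 1×2 + 6×6 = 53; y[4] = 1×3 + 6×2 = 15; y[5] = 6×3 = 18

[18, 36, 25, 53, 15, 18]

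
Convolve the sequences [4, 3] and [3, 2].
y[0] = 4×3 = 12; y[1] = 4×2 + 3×3 = 17; y[2] = 3×2 = 6

[12, 17, 6]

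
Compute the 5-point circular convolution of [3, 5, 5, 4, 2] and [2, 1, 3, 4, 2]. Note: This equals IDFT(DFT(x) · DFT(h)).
Either evaluate y[k] = Σ_j x[j]·h[(k-j) mod 5] directly, or use IDFT(DFT(x) · DFT(h)). y[0] = 3×2 + 5×2 + 5×4 + 4×3 + 2×1 = 50; y[1] = 3×1 + 5×2 + 5×2 + 4×4 + 2×3 = 45; y[2] = 3×3 + 5×1 + 5×2 + 4×2 + 2×4 = 40; y[3] = 3×4 + 5×3 + 5×1 + 4×2 + 2×2 = 44; y[4] = 3×2 + 5×4 + 5×3 + 4×1 + 2×2 = 49. Result: [50, 45, 40, 44, 49]

[50, 45, 40, 44, 49]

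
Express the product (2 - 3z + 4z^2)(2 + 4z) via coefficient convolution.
Ascending coefficients: a = [2, -3, 4], b = [2, 4]. c[0] = 2×2 = 4; c[1] = 2×4 + -3×2 = 2; c[2] = -3×4 + 4×2 = -4; c[3] = 4×4 = 16. Result coefficients: [4, 2, -4, 16] → 4 + 2z - 4z^2 + 16z^3

4 + 2z - 4z^2 + 16z^3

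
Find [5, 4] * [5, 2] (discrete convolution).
y[0] = 5×5 = 25; y[1] = 5×2 + 4×5 = 30; y[2] = 4×2 = 8

[25, 30, 8]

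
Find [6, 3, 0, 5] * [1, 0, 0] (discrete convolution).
y[0] = 6×1 = 6; y[1] = 6×0 + 3×1 = 3; y[2] = 6×0 + 3×0 + 0×1 = 0; y[3] = 3×0 + 0×0 + 5×1 = 5; y[4] = 0×0 + 5×0 = 0; y[5] = 5×0 = 0

[6, 3, 0, 5, 0, 0]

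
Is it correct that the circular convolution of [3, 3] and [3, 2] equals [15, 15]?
Recompute circular convolution of [3, 3] and [3, 2]: y[0] = 3×3 + 3×2 = 15; y[1] = 3×2 + 3×3 = 15 → [15, 15]. Given [15, 15] matches, so answer: Yes

Yes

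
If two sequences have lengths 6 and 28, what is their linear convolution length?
Linear/full convolution length: m + n - 1 = 6 + 28 - 1 = 33

33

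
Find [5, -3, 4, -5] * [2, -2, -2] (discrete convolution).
y[0] = 5×2 = 10; y[1] = 5×-2 + -3×2 = -16; y[2] = 5×-2 + -3×-2 + 4×2 = 4; y[3] = -3×-2 + 4×-2 + -5×2 = -12; y[4] = 4×-2 + -5×-2 = 2; y[5] = -5×-2 = 10

[10, -16, 4, -12, 2, 10]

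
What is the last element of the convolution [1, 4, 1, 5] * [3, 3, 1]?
Use y[k] = Σ_i a[i]·b[k-i] at k=5. y[5] = 5×1 = 5

5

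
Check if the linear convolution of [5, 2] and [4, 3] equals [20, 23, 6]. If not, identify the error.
Recompute linear convolution of [5, 2] and [4, 3]: y[0] = 5×4 = 20; y[1] = 5×3 + 2×4 = 23; y[2] = 2×3 = 6 → [20, 23, 6]. Given [20, 23, 6] matches, so answer: Yes

Yes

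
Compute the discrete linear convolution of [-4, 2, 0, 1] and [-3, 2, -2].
y[0] = -4×-3 = 12; y[1] = -4×2 + 2×-3 = -14; y[2] = -4×-2 + 2×2 + 0×-3 = 12; y[3] = 2×-2 + 0×2 + 1×-3 = -7; y[4] = 0×-2 + 1×2 = 2; y[5] = 1×-2 = -2

[12, -14, 12, -7, 2, -2]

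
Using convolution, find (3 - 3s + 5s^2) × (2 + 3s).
Ascending coefficients: a = [3, -3, 5], b = [2, 3]. c[0] = 3×2 = 6; c[1] = 3×3 + -3×2 = 3; c[2] = -3×3 + 5×2 = 1; c[3] = 5×3 = 15. Result coefficients: [6, 3, 1, 15] → 6 + 3s + s^2 + 15s^3

6 + 3s + s^2 + 15s^3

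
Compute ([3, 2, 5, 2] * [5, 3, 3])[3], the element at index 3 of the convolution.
Use y[k] = Σ_i a[i]·b[k-i] at k=3. y[3] = 2×3 + 5×3 + 2×5 = 31

31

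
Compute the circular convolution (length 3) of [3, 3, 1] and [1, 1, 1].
Use y[k] = Σ_j u[j]·v[(k-j) mod 3]. y[0] = 3×1 + 3×1 + 1×1 = 7; y[1] = 3×1 + 3×1 + 1×1 = 7; y[2] = 3×1 + 3×1 + 1×1 = 7. Result: [7, 7, 7]

[7, 7, 7]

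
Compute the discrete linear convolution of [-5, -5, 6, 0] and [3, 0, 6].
y[0] = -5×3 = -15; y[1] = -5×0 + -5×3 = -15; y[2] = -5×6 + -5×0 + 6×3 = -12; y[3] = -5×6 + 6×0 + 0×3 = -30; y[4] = 6×6 + 0×0 = 36; y[5] = 0×6 = 0

[-15, -15, -12, -30, 36, 0]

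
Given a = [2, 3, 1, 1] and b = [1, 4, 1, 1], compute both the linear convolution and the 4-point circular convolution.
Linear: y_lin[0] = 2×1 = 2; y_lin[1] = 2×4 + 3×1 = 11; y_lin[2] = 2×1 + 3×4 + 1×1 = 15; y_lin[3] = 2×1 + 3×1 + 1×4 + 1×1 = 10; y_lin[4] = 3×1 + 1×1 + 1×4 = 8; y_lin[5] = 1×1 + 1×1 = 2; y_lin[6] = 1×1 = 1 → [2, 11, 15, 10, 8, 2, 1]. Circular (length 4): y[0] = 2×1 + 3×1 + 1×1 + 1×4 = 10; y[1] = 2×4 + 3×1 + 1×1 + 1×1 = 13; y[2] = 2×1 + 3×4 + 1×1 + 1×1 = 16; y[3] = 2×1 + 3×1 + 1×4 + 1×1 = 10 → [10, 13, 16, 10]

Linear: [2, 11, 15, 10, 8, 2, 1], Circular: [10, 13, 16, 10]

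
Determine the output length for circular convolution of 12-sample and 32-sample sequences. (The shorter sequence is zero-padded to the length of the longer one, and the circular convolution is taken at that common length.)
Circular convolution (zero-padding the shorter input) has length max(m, n) = max(12, 32) = 32

32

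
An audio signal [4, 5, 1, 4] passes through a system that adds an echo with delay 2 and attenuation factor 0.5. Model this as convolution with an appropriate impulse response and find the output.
Direct-path + delayed-attenuated-path model → impulse response h = [1, 0, 0.5] (1 at lag 0, 0.5 at lag 2). Output y[n] = x[n] + 0.5·x[n - 2] (with x[n] = 0 outside 0..3): y[0] = 4 + 0.5×0 = 4; y[1] = 5 + 0.5×0 = 5; y[2] = 1 + 0.5×4 = 3.0; y[3] = 4 + 0.5×5 = 6.5; y[4] = 0 + 0.5×1 = 0.5; y[5] = 0 + 0.5×4 = 2.0. So y = [4, 5, 3.0, 6.5, 0.5, 2.0]

[4, 5, 3.0, 6.5, 0.5, 2.0]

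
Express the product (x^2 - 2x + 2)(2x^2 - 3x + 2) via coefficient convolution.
Ascending coefficients: a = [2, -2, 1], b = [2, -3, 2]. c[0] = 2×2 = 4; c[1] = 2×-3 + -2×2 = -10; c[2] = 2×2 + -2×-3 + 1×2 = 12; c[3] = -2×2 + 1×-3 = -7; c[4] = 1×2 = 2. Result coefficients: [4, -10, 12, -7, 2] → 2x^4 - 7x^3 + 12x^2 - 10x + 4

2x^4 - 7x^3 + 12x^2 - 10x + 4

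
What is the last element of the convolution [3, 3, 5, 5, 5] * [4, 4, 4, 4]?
Use y[k] = Σ_i a[i]·b[k-i] at k=7. y[7] = 5×4 = 20

20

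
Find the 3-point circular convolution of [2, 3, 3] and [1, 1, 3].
Use y[k] = Σ_j a[j]·b[(k-j) mod 3]. y[0] = 2×1 + 3×3 + 3×1 = 14; y[1] = 2×1 + 3×1 + 3×3 = 14; y[2] = 2×3 + 3×1 + 3×1 = 12. Result: [14, 14, 12]

[14, 14, 12]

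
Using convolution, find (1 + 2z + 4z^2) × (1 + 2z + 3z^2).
Ascending coefficients: a = [1, 2, 4], b = [1, 2, 3]. c[0] = 1×1 = 1; c[1] = 1×2 + 2×1 = 4; c[2] = 1×3 + 2×2 + 4×1 = 11; c[3] = 2×3 + 4×2 = 14; c[4] = 4×3 = 12. Result coefficients: [1, 4, 11, 14, 12] → 1 + 4z + 11z^2 + 14z^3 + 12z^4

1 + 4z + 11z^2 + 14z^3 + 12z^4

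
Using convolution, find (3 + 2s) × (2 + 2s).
Ascending coefficients: a = [3, 2], b = [2, 2]. c[0] = 3×2 = 6; c[1] = 3×2 + 2×2 = 10; c[2] = 2×2 = 4. Result coefficients: [6, 10, 4] → 6 + 10s + 4s^2

6 + 10s + 4s^2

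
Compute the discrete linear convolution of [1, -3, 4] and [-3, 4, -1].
y[0] = 1×-3 = -3; y[1] = 1×4 + -3×-3 = 13; y[2] = 1×-1 + -3×4 + 4×-3 = -25; y[3] = -3×-1 + 4×4 = 19; y[4] = 4×-1 = -4

[-3, 13, -25, 19, -4]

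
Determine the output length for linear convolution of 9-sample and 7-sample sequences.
Linear/full convolution length: m + n - 1 = 9 + 7 - 1 = 15

15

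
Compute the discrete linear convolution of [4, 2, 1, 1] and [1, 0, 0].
y[0] = 4×1 = 4; y[1] = 4×0 + 2×1 = 2; y[2] = 4×0 + 2×0 + 1×1 = 1; y[3] = 2×0 + 1×0 + 1×1 = 1; y[4] = 1×0 + 1×0 = 0; y[5] = 1×0 = 0

[4, 2, 1, 1, 0, 0]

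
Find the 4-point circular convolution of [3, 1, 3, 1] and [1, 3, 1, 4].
Use y[k] = Σ_j x[j]·h[(k-j) mod 4]. y[0] = 3×1 + 1×4 + 3×1 + 1×3 = 13; y[1] = 3×3 + 1×1 + 3×4 + 1×1 = 23; y[2] = 3×1 + 1×3 + 3×1 + 1×4 = 13; y[3] = 3×4 + 1×1 + 3×3 + 1×1 = 23. Result: [13, 23, 13, 23]

[13, 23, 13, 23]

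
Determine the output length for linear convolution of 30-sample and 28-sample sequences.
Linear/full convolution length: m + n - 1 = 30 + 28 - 1 = 57

57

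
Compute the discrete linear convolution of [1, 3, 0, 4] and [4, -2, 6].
y[0] = 1×4 = 4; y[1] = 1×-2 + 3×4 = 10; y[2] = 1×6 + 3×-2 + 0×4 = 0; y[3] = 3×6 + 0×-2 + 4×4 = 34; y[4] = 0×6 + 4×-2 = -8; y[5] = 4×6 = 24

[4, 10, 0, 34, -8, 24]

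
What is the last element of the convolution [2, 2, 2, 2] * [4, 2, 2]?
Use y[k] = Σ_i a[i]·b[k-i] at k=5. y[5] = 2×2 = 4

4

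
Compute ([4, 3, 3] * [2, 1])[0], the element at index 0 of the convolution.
Use y[k] = Σ_i a[i]·b[k-i] at k=0. y[0] = 4×2 = 8

8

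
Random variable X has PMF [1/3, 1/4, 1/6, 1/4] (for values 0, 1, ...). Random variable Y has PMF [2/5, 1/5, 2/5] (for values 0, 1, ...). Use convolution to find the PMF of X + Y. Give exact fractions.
P(X+Y=k) = Σ_i P(X=i)·P(Y=k-i) — a convolution of [1/3, 1/4, 1/6, 1/4] and [2/5, 1/5, 2/5]. P(X+Y=0) = (1/3)×(2/5) = 2/15; P(X+Y=1) = (1/3)×(1/5) + (1/4)×(2/5) = 1/15 + 1/10 = 1/6; P(X+Y=2) = (1/3)×(2/5) + (1/4)×(1/5) + (1/6)×(2/5) = 2/15 + 1/20 + 1/15 = 1/4; P(X+Y=3) = (1/4)×(2/5) + (1/6)×(1/5) + (1/4)×(2/5) = 1/10 + 1/30 + 1/10 = 7/30; P(X+Y=4) = (1/6)×(2/5) + (1/4)×(1/5) = 1/15 + 1/20 = 7/60; P(X+Y=5) = (1/4)×(2/5) = 1/10. PMF: [2/15, 1/6, 1/4, 7/30, 7/60, 1/10] (sums to 1 ✓)

[2/15, 1/6, 1/4, 7/30, 7/60, 1/10]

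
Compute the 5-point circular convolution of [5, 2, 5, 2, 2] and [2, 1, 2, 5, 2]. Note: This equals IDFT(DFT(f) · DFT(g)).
Either evaluate y[k] = Σ_j f[j]·g[(k-j) mod 5] directly, or use IDFT(DFT(f) · DFT(g)). y[0] = 5×2 + 2×2 + 5×5 + 2×2 + 2×1 = 45; y[1] = 5×1 + 2×2 + 5×2 + 2×5 + 2×2 = 33; y[2] = 5×2 + 2×1 + 5×2 + 2×2 + 2×5 = 36; y[3] = 5×5 + 2×2 + 5×1 + 2×2 + 2×2 = 42; y[4] = 5×2 + 2×5 + 5×2 + 2×1 + 2×2 = 36. Result: [45, 33, 36, 42, 36]

[45, 33, 36, 42, 36]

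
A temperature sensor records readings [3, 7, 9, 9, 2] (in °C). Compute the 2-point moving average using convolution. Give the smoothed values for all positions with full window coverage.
2-point moving average kernel = [1, 1]. Apply in 'valid' mode (full window coverage): avg[0] = (3 + 7) / 2 = 5.0; avg[1] = (7 + 9) / 2 = 8.0; avg[2] = (9 + 9) / 2 = 9.0; avg[3] = (9 + 2) / 2 = 5.5. Smoothed values: [5.0, 8.0, 9.0, 5.5]

[5.0, 8.0, 9.0, 5.5]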